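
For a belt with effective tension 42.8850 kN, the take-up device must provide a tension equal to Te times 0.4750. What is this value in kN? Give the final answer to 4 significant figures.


T_tu = 42.8850 * 0.4750
T_tu = 20.37 kN


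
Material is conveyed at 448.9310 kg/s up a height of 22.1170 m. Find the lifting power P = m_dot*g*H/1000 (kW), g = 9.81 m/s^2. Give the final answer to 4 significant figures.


P = 448.9310 * 9.81 * 22.1170 / 1000
P = 97.40 kW


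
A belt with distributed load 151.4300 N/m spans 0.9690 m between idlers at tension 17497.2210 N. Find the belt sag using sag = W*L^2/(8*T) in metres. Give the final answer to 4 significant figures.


sag = 151.4300 * 0.9690^2 / (8 * 17497.2210)
sag = 0.001016 m


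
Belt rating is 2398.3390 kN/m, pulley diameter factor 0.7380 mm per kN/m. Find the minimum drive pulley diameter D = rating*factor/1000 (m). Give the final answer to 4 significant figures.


D = 2398.3390 * 0.7380 / 1000
D = 1.770 m


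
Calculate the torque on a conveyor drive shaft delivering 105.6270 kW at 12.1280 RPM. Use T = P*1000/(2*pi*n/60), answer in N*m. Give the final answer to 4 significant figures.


omega = 2*pi*12.1280/60 = 1.27004 rad/s
T = 105.6270*1000 / 1.27004
T = 83170 N*m


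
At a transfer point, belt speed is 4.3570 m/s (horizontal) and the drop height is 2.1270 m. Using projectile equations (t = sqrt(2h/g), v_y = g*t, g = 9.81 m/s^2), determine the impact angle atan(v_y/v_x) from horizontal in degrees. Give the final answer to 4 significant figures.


t = sqrt(2*2.1270/9.81) = 0.658513 s
v_y = 9.81 * 0.658513 = 6.46001 m/s
angle = atan(6.46001 / 4.3570) = 56.00 deg


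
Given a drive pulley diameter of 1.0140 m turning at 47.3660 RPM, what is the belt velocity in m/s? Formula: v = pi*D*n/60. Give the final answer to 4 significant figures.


v = pi * 1.0140 * 47.3660 / 60
v = 2.515 m/s


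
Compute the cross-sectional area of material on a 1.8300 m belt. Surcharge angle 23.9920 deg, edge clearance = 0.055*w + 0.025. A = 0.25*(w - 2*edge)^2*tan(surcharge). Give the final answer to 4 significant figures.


edge = 0.055*1.8300 + 0.025 = 0.12565 m
ew = 1.8300 - 2*0.12565 = 1.5787 m
A = 0.25 * 1.5787^2 * tan(23.9920 deg)
A = 0.2773 m^2


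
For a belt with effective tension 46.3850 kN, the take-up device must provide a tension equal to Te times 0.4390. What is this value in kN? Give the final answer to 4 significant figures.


T_tu = 46.3850 * 0.4390
T_tu = 20.36 kN


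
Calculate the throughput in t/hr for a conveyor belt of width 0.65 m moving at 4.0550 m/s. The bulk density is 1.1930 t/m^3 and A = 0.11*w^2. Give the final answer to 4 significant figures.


A = 0.11 * 0.65^2 = 0.046475 m^2
C = 0.046475 * 4.0550 * 1.1930 * 3600
C = 809.4 t/hr


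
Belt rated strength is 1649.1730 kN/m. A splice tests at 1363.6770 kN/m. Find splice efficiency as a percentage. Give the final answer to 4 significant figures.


Eff = 1363.6770 / 1649.1730 * 100
Eff = 82.69 %


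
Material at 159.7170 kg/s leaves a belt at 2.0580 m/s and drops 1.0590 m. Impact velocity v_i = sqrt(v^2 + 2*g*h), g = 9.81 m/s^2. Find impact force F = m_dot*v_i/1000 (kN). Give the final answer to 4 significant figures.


v_i = sqrt(2.0580^2 + 2*9.81*1.0590) = 5.00129 m/s
F = 159.7170 * 5.00129 / 1000
F = 0.7988 kN


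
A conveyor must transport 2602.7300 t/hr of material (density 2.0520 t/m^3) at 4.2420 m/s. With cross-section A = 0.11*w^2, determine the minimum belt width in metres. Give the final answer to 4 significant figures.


A_req = 2602.7300 / (4.2420 * 2.0520 * 3600) = 0.0830575 m^2
w = sqrt(0.0830575 / 0.11)
w = 0.8689 m


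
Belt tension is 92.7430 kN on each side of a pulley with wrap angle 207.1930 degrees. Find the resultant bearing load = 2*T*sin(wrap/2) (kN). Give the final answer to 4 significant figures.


F = 2 * 92.7430 * sin(207.1930/2 deg)
F = 180.3 kN


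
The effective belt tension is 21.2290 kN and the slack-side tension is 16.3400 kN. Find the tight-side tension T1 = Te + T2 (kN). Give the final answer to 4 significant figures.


T1 = Te + T2 = 21.2290 + 16.3400
T1 = 37.57 kN


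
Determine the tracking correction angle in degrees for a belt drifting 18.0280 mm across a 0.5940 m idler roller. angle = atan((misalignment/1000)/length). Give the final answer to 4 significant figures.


misalign_m = 18.0280 / 1000 = 0.018028 m
angle = atan(0.018028 / 0.5940)
angle = 1.738 deg


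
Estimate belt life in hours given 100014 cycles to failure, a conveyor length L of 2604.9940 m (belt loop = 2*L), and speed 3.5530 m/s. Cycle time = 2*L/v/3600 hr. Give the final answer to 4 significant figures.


cycle_time = 2 * 2604.9940 / 3.5530 / 3600 = 0.407323 hr
life = 100014 * 0.407323 = 40740 hours


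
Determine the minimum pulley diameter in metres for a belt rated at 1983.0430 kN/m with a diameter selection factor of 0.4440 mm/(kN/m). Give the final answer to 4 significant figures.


D = 1983.0430 * 0.4440 / 1000
D = 0.8805 m


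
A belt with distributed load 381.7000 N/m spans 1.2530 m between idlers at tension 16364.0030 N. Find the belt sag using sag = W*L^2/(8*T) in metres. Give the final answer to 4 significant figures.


sag = 381.7000 * 1.2530^2 / (8 * 16364.0030)
sag = 0.004578 m


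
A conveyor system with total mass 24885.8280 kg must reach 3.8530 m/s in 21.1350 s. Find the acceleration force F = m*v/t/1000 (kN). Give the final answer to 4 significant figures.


F = 24885.8280 * 3.8530 / 21.1350 / 1000
F = 4.537 kN


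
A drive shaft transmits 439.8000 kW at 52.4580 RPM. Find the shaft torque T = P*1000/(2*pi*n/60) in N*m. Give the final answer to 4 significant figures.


omega = 2*pi*52.4580/60 = 5.49339 rad/s
T = 439.8000*1000 / 5.49339
T = 80060 N*m


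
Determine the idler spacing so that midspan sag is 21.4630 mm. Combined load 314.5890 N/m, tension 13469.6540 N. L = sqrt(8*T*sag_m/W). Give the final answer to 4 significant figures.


sag = 21.4630/1000 = 0.021463 m
L = sqrt(8 * 13469.6540 * 0.021463 / 314.5890)
L = 2.711 m


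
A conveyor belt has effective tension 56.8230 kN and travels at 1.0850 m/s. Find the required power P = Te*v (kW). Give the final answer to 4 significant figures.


P = Te * v = 56.8230 * 1.0850
P = 61.65 kW


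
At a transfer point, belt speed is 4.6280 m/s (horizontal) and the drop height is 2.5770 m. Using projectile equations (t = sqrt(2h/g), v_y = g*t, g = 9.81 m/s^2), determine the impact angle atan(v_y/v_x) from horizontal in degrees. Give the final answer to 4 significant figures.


t = sqrt(2*2.5770/9.81) = 0.724833 s
v_y = 9.81 * 0.724833 = 7.11061 m/s
angle = atan(7.11061 / 4.6280) = 56.94 deg


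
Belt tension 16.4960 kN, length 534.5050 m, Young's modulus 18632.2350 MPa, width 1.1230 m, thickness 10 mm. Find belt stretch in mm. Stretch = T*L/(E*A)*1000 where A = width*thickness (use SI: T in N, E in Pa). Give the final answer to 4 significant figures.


A = 1.1230 * 0.01 = 0.01123 m^2
Stretch = 16.4960*1000 * 534.5050 / (18632.2350e6 * 0.01123) * 1000
Stretch = 42.14 mm


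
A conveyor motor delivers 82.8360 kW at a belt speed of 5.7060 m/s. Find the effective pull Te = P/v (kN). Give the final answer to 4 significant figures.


Te = P / v = 82.8360 / 5.7060
Te = 14.52 kN


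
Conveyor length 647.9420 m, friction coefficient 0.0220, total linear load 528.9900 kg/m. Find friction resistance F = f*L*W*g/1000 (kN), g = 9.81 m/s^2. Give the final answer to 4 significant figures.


F = 0.0220 * 647.9420 * 528.9900 * 9.81 / 1000
F = 73.97 kN


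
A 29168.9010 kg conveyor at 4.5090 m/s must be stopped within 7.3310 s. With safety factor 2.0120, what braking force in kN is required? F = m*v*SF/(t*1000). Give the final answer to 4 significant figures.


F = 29168.9010 * 4.5090 / 7.3310 * 2.0120 / 1000
F = 36.10 kN


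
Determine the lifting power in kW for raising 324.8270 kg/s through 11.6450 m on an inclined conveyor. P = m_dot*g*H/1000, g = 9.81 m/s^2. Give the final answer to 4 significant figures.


P = 324.8270 * 9.81 * 11.6450 / 1000
P = 37.11 kW


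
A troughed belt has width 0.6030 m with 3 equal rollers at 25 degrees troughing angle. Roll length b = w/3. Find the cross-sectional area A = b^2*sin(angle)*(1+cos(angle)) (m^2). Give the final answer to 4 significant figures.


b = 0.6030/3 = 0.201 m
A = 0.201^2 * sin(25 deg) * (1 + cos(25 deg))
A = 0.03255 m^2


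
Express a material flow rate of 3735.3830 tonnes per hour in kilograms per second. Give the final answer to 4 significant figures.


m_dot = 3735.3830 * 1000 / 3600
m_dot = 1038 kg/s


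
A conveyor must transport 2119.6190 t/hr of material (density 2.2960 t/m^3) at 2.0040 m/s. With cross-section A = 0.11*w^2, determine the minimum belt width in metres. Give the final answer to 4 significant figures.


A_req = 2119.6190 / (2.0040 * 2.2960 * 3600) = 0.127963 m^2
w = sqrt(0.127963 / 0.11)
w = 1.079 m


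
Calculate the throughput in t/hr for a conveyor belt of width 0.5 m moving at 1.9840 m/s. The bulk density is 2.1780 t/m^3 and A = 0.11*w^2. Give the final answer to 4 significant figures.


A = 0.11 * 0.5^2 = 0.0275 m^2
C = 0.0275 * 1.9840 * 2.1780 * 3600
C = 427.8 t/hr


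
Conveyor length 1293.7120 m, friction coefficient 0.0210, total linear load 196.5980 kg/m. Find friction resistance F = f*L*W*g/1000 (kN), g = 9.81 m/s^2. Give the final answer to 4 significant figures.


F = 0.0210 * 1293.7120 * 196.5980 * 9.81 / 1000
F = 52.40 kN


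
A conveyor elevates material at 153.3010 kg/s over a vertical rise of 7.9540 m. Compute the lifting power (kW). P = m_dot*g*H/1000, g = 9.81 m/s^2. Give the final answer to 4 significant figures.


P = 153.3010 * 9.81 * 7.9540 / 1000
P = 11.96 kW


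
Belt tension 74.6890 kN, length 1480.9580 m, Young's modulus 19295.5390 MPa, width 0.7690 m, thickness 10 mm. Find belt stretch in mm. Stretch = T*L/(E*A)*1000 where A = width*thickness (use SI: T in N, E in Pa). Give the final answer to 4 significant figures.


A = 0.7690 * 0.01 = 0.00769 m^2
Stretch = 74.6890*1000 * 1480.9580 / (19295.5390e6 * 0.00769) * 1000
Stretch = 745.4 mm


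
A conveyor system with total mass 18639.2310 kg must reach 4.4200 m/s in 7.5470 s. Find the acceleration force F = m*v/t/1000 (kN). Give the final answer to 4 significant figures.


F = 18639.2310 * 4.4200 / 7.5470 / 1000
F = 10.92 kN


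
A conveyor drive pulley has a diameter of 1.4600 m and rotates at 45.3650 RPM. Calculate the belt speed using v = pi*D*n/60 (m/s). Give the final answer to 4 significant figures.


v = pi * 1.4600 * 45.3650 / 60
v = 3.468 m/s


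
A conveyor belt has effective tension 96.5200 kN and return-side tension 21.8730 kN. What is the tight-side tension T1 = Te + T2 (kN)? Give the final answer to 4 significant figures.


T1 = Te + T2 = 96.5200 + 21.8730
T1 = 118.4 kN


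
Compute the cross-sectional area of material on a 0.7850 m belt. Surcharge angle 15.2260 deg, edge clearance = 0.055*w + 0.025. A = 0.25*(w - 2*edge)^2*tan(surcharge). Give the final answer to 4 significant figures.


edge = 0.055*0.7850 + 0.025 = 0.068175 m
ew = 0.7850 - 2*0.068175 = 0.64865 m
A = 0.25 * 0.64865^2 * tan(15.2260 deg)
A = 0.02863 m^2


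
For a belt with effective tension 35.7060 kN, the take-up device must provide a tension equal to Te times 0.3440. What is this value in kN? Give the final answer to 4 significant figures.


T_tu = 35.7060 * 0.3440
T_tu = 12.28 kN


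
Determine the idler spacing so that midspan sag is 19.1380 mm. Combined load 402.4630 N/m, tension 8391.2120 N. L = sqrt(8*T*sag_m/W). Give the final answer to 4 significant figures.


sag = 19.1380/1000 = 0.019138 m
L = sqrt(8 * 8391.2120 * 0.019138 / 402.4630)
L = 1.787 m


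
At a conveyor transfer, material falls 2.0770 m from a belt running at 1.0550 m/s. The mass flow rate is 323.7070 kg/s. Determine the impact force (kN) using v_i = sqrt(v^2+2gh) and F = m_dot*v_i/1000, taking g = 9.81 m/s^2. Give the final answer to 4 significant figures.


v_i = sqrt(1.0550^2 + 2*9.81*2.0770) = 6.47022 m/s
F = 323.7070 * 6.47022 / 1000
F = 2.094 kN


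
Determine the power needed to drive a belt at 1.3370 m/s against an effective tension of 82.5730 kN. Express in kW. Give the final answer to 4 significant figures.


P = Te * v = 82.5730 * 1.3370
P = 110.4 kW


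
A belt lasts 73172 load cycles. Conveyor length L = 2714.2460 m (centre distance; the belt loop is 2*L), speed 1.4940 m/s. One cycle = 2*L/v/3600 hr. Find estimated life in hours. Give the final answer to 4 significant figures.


cycle_time = 2 * 2714.2460 / 1.4940 / 3600 = 1.00931 hr
life = 73172 * 1.00931 = 73850 hours


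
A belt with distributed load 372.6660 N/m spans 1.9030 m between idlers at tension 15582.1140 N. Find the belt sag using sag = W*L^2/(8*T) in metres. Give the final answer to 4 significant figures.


sag = 372.6660 * 1.9030^2 / (8 * 15582.1140)
sag = 0.01083 m


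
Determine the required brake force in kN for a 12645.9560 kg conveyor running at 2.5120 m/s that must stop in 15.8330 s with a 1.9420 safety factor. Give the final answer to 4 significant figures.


F = 12645.9560 * 2.5120 / 15.8330 * 1.9420 / 1000
F = 3.896 kN


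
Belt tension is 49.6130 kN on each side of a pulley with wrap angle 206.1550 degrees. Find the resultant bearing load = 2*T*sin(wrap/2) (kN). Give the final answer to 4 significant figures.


F = 2 * 49.6130 * sin(206.1550/2 deg)
F = 96.65 kN


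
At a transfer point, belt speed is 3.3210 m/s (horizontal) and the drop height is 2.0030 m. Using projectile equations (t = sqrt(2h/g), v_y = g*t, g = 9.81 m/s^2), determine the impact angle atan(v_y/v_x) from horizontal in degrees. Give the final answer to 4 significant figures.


t = sqrt(2*2.0030/9.81) = 0.63903 s
v_y = 9.81 * 0.63903 = 6.26888 m/s
angle = atan(6.26888 / 3.3210) = 62.09 deg


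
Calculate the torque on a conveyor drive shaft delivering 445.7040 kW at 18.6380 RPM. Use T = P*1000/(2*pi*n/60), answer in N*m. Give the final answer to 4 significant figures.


omega = 2*pi*18.6380/60 = 1.95177 rad/s
T = 445.7040*1000 / 1.95177
T = 228400 N*m


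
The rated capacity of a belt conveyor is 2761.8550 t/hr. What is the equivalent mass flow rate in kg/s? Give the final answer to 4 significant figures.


m_dot = 2761.8550 * 1000 / 3600
m_dot = 767.2 kg/s


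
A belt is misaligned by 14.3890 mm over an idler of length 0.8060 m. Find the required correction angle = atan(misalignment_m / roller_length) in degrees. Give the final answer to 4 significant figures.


misalign_m = 14.3890 / 1000 = 0.014389 m
angle = atan(0.014389 / 0.8060)
angle = 1.023 deg


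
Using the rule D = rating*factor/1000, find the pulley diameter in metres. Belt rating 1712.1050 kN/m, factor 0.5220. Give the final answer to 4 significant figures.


D = 1712.1050 * 0.5220 / 1000
D = 0.8937 m


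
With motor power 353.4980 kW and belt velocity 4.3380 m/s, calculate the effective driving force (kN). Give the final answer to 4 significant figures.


Te = P / v = 353.4980 / 4.3380
Te = 81.49 kN


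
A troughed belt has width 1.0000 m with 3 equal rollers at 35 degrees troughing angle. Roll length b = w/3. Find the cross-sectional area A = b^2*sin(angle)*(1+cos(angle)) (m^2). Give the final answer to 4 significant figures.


b = 1.0000/3 = 0.333333 m
A = 0.333333^2 * sin(35 deg) * (1 + cos(35 deg))
A = 0.1159 m^2


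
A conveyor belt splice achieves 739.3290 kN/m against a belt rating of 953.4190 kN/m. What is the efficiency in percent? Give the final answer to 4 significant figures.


Eff = 739.3290 / 953.4190 * 100
Eff = 77.55 %


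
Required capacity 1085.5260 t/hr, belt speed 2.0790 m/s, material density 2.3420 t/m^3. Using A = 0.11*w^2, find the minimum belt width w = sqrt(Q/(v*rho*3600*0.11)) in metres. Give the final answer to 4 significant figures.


A_req = 1085.5260 / (2.0790 * 2.3420 * 3600) = 0.0619293 m^2
w = sqrt(0.0619293 / 0.11)
w = 0.7503 m


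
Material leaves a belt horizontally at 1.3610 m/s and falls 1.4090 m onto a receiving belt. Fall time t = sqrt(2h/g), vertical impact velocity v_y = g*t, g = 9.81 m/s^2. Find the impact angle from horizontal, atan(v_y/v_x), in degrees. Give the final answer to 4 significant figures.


t = sqrt(2*1.4090/9.81) = 0.535964 s
v_y = 9.81 * 0.535964 = 5.25781 m/s
angle = atan(5.25781 / 1.3610) = 75.49 deg


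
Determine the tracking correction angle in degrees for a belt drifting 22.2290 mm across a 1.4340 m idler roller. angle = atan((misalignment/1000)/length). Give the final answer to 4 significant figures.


misalign_m = 22.2290 / 1000 = 0.022229 m
angle = atan(0.022229 / 1.4340)
angle = 0.8881 deg


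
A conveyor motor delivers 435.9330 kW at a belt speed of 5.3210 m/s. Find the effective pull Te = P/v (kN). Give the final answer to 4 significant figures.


Te = P / v = 435.9330 / 5.3210
Te = 81.93 kN


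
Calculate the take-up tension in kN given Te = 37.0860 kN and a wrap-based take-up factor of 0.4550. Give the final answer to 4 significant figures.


T_tu = 37.0860 * 0.4550
T_tu = 16.87 kN


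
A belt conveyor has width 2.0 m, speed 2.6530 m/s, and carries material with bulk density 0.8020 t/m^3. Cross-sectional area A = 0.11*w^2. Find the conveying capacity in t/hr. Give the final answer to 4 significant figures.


A = 0.11 * 2.0^2 = 0.44 m^2
C = 0.44 * 2.6530 * 0.8020 * 3600
C = 3370 t/hr


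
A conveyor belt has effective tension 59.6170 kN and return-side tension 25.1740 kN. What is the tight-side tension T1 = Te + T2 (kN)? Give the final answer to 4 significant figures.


T1 = Te + T2 = 59.6170 + 25.1740
T1 = 84.79 kN


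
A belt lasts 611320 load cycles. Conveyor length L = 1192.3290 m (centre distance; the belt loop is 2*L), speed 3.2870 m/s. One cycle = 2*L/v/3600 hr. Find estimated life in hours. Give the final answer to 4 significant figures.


cycle_time = 2 * 1192.3290 / 3.2870 / 3600 = 0.201523 hr
life = 611320 * 0.201523 = 123200 hours


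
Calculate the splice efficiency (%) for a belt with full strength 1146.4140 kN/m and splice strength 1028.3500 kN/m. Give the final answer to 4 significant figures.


Eff = 1028.3500 / 1146.4140 * 100
Eff = 89.70 %


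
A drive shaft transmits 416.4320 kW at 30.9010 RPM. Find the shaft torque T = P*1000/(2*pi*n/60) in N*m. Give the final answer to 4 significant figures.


omega = 2*pi*30.9010/60 = 3.23595 rad/s
T = 416.4320*1000 / 3.23595
T = 128700 N*m


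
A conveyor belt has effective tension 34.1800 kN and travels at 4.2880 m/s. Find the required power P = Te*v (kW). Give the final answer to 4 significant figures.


P = Te * v = 34.1800 * 4.2880
P = 146.6 kW


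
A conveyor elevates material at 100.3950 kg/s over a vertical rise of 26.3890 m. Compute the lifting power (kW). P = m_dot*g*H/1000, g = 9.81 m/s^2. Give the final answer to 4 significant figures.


P = 100.3950 * 9.81 * 26.3890 / 1000
P = 25.99 kW


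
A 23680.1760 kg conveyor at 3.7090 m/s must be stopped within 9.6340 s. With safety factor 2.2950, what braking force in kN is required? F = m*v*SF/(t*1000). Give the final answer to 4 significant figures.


F = 23680.1760 * 3.7090 / 9.6340 * 2.2950 / 1000
F = 20.92 kN


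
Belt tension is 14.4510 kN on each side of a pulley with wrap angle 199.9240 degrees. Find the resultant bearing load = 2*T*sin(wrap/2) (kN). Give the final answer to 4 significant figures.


F = 2 * 14.4510 * sin(199.9240/2 deg)
F = 28.47 kN


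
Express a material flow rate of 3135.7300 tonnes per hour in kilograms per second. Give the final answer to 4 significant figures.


m_dot = 3135.7300 * 1000 / 3600
m_dot = 871.0 kg/s


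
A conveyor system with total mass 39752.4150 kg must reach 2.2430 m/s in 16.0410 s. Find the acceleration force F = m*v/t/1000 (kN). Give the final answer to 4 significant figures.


F = 39752.4150 * 2.2430 / 16.0410 / 1000
F = 5.559 kN


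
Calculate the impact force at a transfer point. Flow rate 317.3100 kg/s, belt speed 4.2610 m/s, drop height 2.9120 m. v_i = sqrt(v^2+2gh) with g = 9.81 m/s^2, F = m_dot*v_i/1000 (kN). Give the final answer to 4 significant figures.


v_i = sqrt(4.2610^2 + 2*9.81*2.9120) = 8.67696 m/s
F = 317.3100 * 8.67696 / 1000
F = 2.753 kN


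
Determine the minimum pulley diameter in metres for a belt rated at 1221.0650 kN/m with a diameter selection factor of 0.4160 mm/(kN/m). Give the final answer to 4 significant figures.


D = 1221.0650 * 0.4160 / 1000
D = 0.5080 m


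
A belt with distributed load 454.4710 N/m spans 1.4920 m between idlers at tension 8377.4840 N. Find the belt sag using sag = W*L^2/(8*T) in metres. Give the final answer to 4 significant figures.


sag = 454.4710 * 1.4920^2 / (8 * 8377.4840)
sag = 0.01510 m


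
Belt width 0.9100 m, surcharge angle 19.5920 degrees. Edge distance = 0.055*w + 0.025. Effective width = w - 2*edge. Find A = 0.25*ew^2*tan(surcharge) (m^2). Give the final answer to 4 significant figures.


edge = 0.055*0.9100 + 0.025 = 0.07505 m
ew = 0.9100 - 2*0.07505 = 0.7599 m
A = 0.25 * 0.7599^2 * tan(19.5920 deg)
A = 0.05138 m^2


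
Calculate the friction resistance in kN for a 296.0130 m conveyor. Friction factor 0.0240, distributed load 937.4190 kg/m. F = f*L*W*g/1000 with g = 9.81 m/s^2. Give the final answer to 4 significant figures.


F = 0.0240 * 296.0130 * 937.4190 * 9.81 / 1000
F = 65.33 kN


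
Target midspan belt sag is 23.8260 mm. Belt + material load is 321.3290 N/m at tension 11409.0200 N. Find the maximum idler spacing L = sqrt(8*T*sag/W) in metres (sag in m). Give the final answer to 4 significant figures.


sag = 23.8260/1000 = 0.023826 m
L = sqrt(8 * 11409.0200 * 0.023826 / 321.3290)
L = 2.601 m


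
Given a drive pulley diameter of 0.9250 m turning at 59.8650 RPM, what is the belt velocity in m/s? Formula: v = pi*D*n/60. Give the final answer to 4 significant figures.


v = pi * 0.9250 * 59.8650 / 60
v = 2.899 m/s


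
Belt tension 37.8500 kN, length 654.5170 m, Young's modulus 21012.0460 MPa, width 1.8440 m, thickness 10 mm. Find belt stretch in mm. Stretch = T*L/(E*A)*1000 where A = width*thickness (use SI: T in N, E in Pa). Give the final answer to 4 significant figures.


A = 1.8440 * 0.01 = 0.01844 m^2
Stretch = 37.8500*1000 * 654.5170 / (21012.0460e6 * 0.01844) * 1000
Stretch = 63.94 mm


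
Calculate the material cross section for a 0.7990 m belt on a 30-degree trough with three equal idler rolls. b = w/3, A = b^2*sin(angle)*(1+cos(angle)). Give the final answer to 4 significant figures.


b = 0.7990/3 = 0.266333 m
A = 0.266333^2 * sin(30 deg) * (1 + cos(30 deg))
A = 0.06618 m^2


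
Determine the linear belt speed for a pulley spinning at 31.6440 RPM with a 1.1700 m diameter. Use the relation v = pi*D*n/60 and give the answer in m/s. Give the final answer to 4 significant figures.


v = pi * 1.1700 * 31.6440 / 60
v = 1.939 m/s


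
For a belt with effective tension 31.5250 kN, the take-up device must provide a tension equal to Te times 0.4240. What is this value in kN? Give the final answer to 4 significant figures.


T_tu = 31.5250 * 0.4240
T_tu = 13.37 kN


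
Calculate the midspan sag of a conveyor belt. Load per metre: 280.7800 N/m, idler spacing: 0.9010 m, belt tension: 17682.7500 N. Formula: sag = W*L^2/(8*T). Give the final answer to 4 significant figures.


sag = 280.7800 * 0.9010^2 / (8 * 17682.7500)
sag = 0.001611 m


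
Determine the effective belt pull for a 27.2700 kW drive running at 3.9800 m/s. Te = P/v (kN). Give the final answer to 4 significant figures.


Te = P / v = 27.2700 / 3.9800
Te = 6.852 kN


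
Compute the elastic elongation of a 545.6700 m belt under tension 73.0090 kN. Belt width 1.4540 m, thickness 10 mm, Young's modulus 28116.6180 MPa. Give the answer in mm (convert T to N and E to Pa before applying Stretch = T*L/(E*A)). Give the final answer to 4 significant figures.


A = 1.4540 * 0.01 = 0.01454 m^2
Stretch = 73.0090*1000 * 545.6700 / (28116.6180e6 * 0.01454) * 1000
Stretch = 97.45 mm


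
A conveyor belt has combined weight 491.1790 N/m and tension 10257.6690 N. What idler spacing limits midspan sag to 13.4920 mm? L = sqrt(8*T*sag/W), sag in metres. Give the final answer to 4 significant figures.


sag = 13.4920/1000 = 0.013492 m
L = sqrt(8 * 10257.6690 * 0.013492 / 491.1790)
L = 1.501 m


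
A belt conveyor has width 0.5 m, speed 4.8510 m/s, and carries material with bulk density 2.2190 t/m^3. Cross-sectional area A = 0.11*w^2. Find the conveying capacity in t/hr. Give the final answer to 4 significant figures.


A = 0.11 * 0.5^2 = 0.0275 m^2
C = 0.0275 * 4.8510 * 2.2190 * 3600
C = 1066 t/hr


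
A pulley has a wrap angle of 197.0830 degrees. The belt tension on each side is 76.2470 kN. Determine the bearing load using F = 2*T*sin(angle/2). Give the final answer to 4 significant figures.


F = 2 * 76.2470 * sin(197.0830/2 deg)
F = 150.8 kN


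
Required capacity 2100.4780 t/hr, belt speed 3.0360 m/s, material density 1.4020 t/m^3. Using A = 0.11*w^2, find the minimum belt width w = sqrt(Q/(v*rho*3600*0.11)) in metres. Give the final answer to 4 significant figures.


A_req = 2100.4780 / (3.0360 * 1.4020 * 3600) = 0.137077 m^2
w = sqrt(0.137077 / 0.11)
w = 1.116 m


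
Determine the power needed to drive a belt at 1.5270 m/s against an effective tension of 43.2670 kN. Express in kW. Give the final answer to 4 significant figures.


P = Te * v = 43.2670 * 1.5270
P = 66.07 kW


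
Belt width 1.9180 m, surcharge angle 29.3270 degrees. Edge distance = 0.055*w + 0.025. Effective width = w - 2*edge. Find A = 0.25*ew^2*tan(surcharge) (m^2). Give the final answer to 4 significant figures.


edge = 0.055*1.9180 + 0.025 = 0.13049 m
ew = 1.9180 - 2*0.13049 = 1.65702 m
A = 0.25 * 1.65702^2 * tan(29.3270 deg)
A = 0.3856 m^2


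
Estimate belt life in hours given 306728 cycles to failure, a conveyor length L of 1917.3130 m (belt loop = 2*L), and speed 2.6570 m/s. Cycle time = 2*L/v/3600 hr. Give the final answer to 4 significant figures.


cycle_time = 2 * 1917.3130 / 2.6570 / 3600 = 0.400893 hr
life = 306728 * 0.400893 = 123000 hours


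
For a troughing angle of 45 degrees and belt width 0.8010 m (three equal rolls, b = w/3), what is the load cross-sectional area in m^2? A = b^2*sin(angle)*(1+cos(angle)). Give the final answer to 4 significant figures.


b = 0.8010/3 = 0.267 m
A = 0.267^2 * sin(45 deg) * (1 + cos(45 deg))
A = 0.08605 m^2


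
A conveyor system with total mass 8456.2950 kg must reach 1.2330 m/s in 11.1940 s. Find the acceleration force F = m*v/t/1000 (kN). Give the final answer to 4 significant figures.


F = 8456.2950 * 1.2330 / 11.1940 / 1000
F = 0.9314 kN


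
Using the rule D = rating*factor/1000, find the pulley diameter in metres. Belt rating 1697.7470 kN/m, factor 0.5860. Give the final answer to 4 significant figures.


D = 1697.7470 * 0.5860 / 1000
D = 0.9949 m


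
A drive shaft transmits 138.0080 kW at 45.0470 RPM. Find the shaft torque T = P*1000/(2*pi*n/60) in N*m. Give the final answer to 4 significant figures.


omega = 2*pi*45.0470/60 = 4.71731 rad/s
T = 138.0080*1000 / 4.71731
T = 29260 N*m


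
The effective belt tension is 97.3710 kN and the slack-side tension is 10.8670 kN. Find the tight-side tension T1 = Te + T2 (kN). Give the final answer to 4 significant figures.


T1 = Te + T2 = 97.3710 + 10.8670
T1 = 108.2 kN


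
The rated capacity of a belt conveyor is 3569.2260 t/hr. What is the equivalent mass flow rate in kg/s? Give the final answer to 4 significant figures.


m_dot = 3569.2260 * 1000 / 3600
m_dot = 991.5 kg/s


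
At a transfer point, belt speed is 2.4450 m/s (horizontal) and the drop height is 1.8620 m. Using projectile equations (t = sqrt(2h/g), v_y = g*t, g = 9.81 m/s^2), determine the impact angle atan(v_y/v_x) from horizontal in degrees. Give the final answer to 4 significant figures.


t = sqrt(2*1.8620/9.81) = 0.616127 s
v_y = 9.81 * 0.616127 = 6.04421 m/s
angle = atan(6.04421 / 2.4450) = 67.98 deg


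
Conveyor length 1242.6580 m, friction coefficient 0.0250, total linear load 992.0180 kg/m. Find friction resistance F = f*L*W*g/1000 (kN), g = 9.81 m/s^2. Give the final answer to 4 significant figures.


F = 0.0250 * 1242.6580 * 992.0180 * 9.81 / 1000
F = 302.3 kN


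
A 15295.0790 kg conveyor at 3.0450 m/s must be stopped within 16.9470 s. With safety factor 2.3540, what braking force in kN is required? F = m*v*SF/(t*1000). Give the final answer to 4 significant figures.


F = 15295.0790 * 3.0450 / 16.9470 * 2.3540 / 1000
F = 6.469 kN


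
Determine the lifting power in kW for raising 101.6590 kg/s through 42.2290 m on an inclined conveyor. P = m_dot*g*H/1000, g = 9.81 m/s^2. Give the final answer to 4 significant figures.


P = 101.6590 * 9.81 * 42.2290 / 1000
P = 42.11 kW


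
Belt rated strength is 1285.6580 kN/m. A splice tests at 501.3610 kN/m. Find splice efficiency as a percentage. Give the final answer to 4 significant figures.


Eff = 501.3610 / 1285.6580 * 100
Eff = 39.00 %


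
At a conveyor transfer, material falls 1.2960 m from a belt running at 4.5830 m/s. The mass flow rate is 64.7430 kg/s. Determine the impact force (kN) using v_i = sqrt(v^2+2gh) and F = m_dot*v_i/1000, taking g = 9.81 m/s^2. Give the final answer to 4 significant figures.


v_i = sqrt(4.5830^2 + 2*9.81*1.2960) = 6.81406 m/s
F = 64.7430 * 6.81406 / 1000
F = 0.4412 kN


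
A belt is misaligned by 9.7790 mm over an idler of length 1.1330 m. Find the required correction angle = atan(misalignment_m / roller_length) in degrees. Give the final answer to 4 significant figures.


misalign_m = 9.7790 / 1000 = 0.009779 m
angle = atan(0.009779 / 1.1330)
angle = 0.4945 deg


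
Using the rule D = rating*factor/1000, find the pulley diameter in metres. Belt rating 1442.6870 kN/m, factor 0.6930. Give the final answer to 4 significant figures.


D = 1442.6870 * 0.6930 / 1000
D = 0.9998 m


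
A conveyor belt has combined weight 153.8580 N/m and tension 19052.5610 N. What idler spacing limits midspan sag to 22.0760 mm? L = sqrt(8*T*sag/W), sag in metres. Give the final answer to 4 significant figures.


sag = 22.0760/1000 = 0.022076 m
L = sqrt(8 * 19052.5610 * 0.022076 / 153.8580)
L = 4.677 m


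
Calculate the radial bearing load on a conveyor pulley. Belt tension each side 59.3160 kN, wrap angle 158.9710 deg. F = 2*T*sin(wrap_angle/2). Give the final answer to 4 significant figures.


F = 2 * 59.3160 * sin(158.9710/2 deg)
F = 116.6 kN


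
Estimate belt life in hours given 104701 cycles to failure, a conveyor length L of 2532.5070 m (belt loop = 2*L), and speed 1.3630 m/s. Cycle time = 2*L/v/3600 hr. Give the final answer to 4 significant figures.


cycle_time = 2 * 2532.5070 / 1.3630 / 3600 = 1.03224 hr
life = 104701 * 1.03224 = 108100 hours


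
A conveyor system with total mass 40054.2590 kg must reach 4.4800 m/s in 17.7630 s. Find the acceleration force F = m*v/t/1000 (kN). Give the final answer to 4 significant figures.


F = 40054.2590 * 4.4800 / 17.7630 / 1000
F = 10.10 kN


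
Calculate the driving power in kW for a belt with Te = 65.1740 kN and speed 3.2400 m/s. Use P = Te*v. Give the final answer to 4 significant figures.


P = Te * v = 65.1740 * 3.2400
P = 211.2 kW


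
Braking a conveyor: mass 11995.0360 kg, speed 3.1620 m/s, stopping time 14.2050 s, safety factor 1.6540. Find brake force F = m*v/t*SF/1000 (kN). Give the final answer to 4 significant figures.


F = 11995.0360 * 3.1620 / 14.2050 * 1.6540 / 1000
F = 4.416 kN


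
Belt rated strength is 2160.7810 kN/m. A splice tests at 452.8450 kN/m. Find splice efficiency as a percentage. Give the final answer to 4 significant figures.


Eff = 452.8450 / 2160.7810 * 100
Eff = 20.96 %


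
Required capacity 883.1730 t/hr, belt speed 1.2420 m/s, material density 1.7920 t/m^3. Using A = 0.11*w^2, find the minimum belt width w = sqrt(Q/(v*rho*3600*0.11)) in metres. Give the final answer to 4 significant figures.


A_req = 883.1730 / (1.2420 * 1.7920 * 3600) = 0.110226 m^2
w = sqrt(0.110226 / 0.11)
w = 1.001 m


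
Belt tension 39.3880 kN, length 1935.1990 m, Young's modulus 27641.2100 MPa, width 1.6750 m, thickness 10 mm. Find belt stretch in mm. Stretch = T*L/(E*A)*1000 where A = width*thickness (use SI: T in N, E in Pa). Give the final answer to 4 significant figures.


A = 1.6750 * 0.01 = 0.01675 m^2
Stretch = 39.3880*1000 * 1935.1990 / (27641.2100e6 * 0.01675) * 1000
Stretch = 164.6 mm


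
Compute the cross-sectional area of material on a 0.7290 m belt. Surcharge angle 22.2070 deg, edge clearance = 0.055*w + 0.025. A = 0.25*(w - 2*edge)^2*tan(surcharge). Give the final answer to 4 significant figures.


edge = 0.055*0.7290 + 0.025 = 0.065095 m
ew = 0.7290 - 2*0.065095 = 0.59881 m
A = 0.25 * 0.59881^2 * tan(22.2070 deg)
A = 0.03660 m^2


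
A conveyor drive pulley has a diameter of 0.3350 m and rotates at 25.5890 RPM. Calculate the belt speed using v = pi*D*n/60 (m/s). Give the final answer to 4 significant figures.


v = pi * 0.3350 * 25.5890 / 60
v = 0.4488 m/s


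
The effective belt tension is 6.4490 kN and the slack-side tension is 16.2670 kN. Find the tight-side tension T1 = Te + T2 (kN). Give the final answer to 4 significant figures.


T1 = Te + T2 = 6.4490 + 16.2670
T1 = 22.72 kN


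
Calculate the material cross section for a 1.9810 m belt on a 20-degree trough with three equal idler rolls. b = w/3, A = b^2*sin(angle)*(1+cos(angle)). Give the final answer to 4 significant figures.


b = 1.9810/3 = 0.660333 m
A = 0.660333^2 * sin(20 deg) * (1 + cos(20 deg))
A = 0.2893 m^2


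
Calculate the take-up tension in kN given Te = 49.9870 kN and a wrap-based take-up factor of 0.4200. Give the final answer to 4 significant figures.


T_tu = 49.9870 * 0.4200
T_tu = 20.99 kN


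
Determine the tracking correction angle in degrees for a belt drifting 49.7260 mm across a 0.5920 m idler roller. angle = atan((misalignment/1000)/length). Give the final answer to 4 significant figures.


misalign_m = 49.7260 / 1000 = 0.049726 m
angle = atan(0.049726 / 0.5920)
angle = 4.801 deg


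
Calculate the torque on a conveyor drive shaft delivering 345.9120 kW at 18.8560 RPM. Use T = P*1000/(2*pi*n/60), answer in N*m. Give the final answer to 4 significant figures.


omega = 2*pi*18.8560/60 = 1.9746 rad/s
T = 345.9120*1000 / 1.9746
T = 175200 N*m


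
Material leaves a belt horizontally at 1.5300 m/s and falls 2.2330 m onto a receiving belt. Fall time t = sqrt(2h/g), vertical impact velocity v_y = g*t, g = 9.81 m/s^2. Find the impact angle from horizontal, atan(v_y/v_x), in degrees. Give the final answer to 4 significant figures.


t = sqrt(2*2.2330/9.81) = 0.674722 s
v_y = 9.81 * 0.674722 = 6.61902 m/s
angle = atan(6.61902 / 1.5300) = 76.98 deg


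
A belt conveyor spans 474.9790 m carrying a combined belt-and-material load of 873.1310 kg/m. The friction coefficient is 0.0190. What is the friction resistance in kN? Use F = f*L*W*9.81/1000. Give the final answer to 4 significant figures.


F = 0.0190 * 474.9790 * 873.1310 * 9.81 / 1000
F = 77.30 kN


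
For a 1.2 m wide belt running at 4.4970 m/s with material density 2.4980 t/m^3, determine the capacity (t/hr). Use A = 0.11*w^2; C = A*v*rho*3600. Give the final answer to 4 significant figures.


A = 0.11 * 1.2^2 = 0.1584 m^2
C = 0.1584 * 4.4970 * 2.4980 * 3600
C = 6406 t/hr


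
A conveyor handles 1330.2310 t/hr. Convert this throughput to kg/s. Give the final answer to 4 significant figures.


m_dot = 1330.2310 * 1000 / 3600
m_dot = 369.5 kg/s


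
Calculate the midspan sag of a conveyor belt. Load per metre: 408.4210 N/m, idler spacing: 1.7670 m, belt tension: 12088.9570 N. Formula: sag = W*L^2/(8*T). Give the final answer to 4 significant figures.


sag = 408.4210 * 1.7670^2 / (8 * 12088.9570)
sag = 0.01319 m


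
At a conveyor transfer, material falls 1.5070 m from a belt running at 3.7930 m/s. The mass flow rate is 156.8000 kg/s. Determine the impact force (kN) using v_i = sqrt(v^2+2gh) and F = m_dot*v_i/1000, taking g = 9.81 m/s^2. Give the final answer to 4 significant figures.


v_i = sqrt(3.7930^2 + 2*9.81*1.5070) = 6.6298 m/s
F = 156.8000 * 6.6298 / 1000
F = 1.040 kN


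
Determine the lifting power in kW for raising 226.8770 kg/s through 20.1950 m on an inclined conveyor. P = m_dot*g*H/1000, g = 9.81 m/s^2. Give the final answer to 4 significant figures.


P = 226.8770 * 9.81 * 20.1950 / 1000
P = 44.95 kW


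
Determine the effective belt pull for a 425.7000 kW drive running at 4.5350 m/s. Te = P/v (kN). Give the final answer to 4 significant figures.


Te = P / v = 425.7000 / 4.5350
Te = 93.87 kN


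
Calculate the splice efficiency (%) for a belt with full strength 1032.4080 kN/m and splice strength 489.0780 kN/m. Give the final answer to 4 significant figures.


Eff = 489.0780 / 1032.4080 * 100
Eff = 47.37 %


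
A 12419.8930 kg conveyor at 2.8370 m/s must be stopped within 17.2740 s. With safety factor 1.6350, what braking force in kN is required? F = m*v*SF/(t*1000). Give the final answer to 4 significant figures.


F = 12419.8930 * 2.8370 / 17.2740 * 1.6350 / 1000
F = 3.335 kN


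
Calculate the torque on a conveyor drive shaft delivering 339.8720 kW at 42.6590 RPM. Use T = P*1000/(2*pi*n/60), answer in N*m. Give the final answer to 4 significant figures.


omega = 2*pi*42.6590/60 = 4.46724 rad/s
T = 339.8720*1000 / 4.46724
T = 76080 N*m


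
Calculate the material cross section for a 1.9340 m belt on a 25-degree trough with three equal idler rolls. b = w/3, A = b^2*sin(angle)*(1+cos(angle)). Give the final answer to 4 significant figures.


b = 1.9340/3 = 0.644667 m
A = 0.644667^2 * sin(25 deg) * (1 + cos(25 deg))
A = 0.3348 m^2


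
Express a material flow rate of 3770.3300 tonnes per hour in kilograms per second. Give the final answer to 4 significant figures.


m_dot = 3770.3300 * 1000 / 3600
m_dot = 1047 kg/s


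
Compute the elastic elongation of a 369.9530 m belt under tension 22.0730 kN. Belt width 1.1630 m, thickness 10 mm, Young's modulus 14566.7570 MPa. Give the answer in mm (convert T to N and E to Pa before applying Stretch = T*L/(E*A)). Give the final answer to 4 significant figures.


A = 1.1630 * 0.01 = 0.01163 m^2
Stretch = 22.0730*1000 * 369.9530 / (14566.7570e6 * 0.01163) * 1000
Stretch = 48.20 mm


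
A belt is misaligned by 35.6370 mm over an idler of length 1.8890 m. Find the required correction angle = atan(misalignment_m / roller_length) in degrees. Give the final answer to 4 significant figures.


misalign_m = 35.6370 / 1000 = 0.035637 m
angle = atan(0.035637 / 1.8890)
angle = 1.081 deg


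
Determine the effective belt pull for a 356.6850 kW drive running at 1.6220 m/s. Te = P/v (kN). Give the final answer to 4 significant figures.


Te = P / v = 356.6850 / 1.6220
Te = 219.9 kN


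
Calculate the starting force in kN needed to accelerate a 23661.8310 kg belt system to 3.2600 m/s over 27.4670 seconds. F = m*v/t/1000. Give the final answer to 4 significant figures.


F = 23661.8310 * 3.2600 / 27.4670 / 1000
F = 2.808 kN


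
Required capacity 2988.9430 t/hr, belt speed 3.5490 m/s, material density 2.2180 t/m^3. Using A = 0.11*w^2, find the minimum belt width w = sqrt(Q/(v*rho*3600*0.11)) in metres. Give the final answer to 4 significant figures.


A_req = 2988.9430 / (3.5490 * 2.2180 * 3600) = 0.105475 m^2
w = sqrt(0.105475 / 0.11)
w = 0.9792 m


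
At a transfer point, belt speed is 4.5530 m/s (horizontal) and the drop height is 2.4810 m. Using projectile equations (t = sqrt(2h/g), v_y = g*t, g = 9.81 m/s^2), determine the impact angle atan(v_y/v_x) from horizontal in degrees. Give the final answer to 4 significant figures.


t = sqrt(2*2.4810/9.81) = 0.711203 s
v_y = 9.81 * 0.711203 = 6.9769 m/s
angle = atan(6.9769 / 4.5530) = 56.87 deg
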